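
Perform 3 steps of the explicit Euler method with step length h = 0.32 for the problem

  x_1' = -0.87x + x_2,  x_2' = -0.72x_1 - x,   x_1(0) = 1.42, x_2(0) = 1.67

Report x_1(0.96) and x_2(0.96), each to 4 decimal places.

2.3697, 0.0566

Euler on (x_1,x_2): x_1_{n+1} = x_1_n + h·x_1', x_2_{n+1} = x_2_n + h·x_2'.
0.000000: (1.420000, 1.670000); f=(1.670000, -1.022400) → (1.954400, 1.342832)
0.320000: (1.954400, 1.342832); f=(1.064432, -1.727168) → (2.295018, 0.790138)
0.640000: (2.295018, 0.790138); f=(0.233338, -2.292413) → (2.369686, 0.056566)
(x_1(0.96), x_2(0.96)) ≈ (2.3697, 0.0566)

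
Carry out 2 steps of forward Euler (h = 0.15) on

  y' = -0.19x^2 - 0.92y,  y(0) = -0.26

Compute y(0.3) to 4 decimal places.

-0.1938

Euler: y_{n+1} = y_n + h·f(x_n, y_n).
x=0.000000, y=-0.260000: f=0.239200 → y ← -0.260000 + 0.15·0.239200 = -0.224120
x=0.150000, y=-0.224120: f=0.201915 → y ← -0.224120 + 0.15·0.201915 = -0.193833
y(0.3) ≈ -0.1938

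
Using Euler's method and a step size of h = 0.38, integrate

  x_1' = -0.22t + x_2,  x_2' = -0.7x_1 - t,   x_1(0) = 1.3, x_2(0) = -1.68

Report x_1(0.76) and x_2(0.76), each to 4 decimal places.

Euler on (x_1,x_2): x_1_{n+1} = x_1_n + h·x_1', x_2_{n+1} = x_2_n + h·x_2'.
0.000000: (1.300000, -1.680000); f=(-1.680000, -0.910000) → (0.661600, -2.025800)
0.380000: (0.661600, -2.025800); f=(-2.109400, -0.843120) → (-0.139972, -2.346186)
(x_1(0.76), x_2(0.76)) ≈ (-0.1400, -2.3462)

-0.1400, -2.3462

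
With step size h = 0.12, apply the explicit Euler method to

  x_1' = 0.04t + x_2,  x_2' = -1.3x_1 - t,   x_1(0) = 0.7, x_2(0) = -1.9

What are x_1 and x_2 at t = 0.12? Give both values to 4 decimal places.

0.4720, -2.0092

Euler on (x_1,x_2): x_1_{n+1} = x_1_n + h·x_1', x_2_{n+1} = x_2_n + h·x_2'.
0.000000: (0.700000, -1.900000); f=(-1.900000, -0.910000) → (0.472000, -2.009200)
(x_1(0.12), x_2(0.12)) ≈ (0.4720, -2.0092)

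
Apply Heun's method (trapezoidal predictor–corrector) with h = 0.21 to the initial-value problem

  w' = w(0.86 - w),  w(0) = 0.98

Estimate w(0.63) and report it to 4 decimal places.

0.9263

Heun: k1 = f(x_n, w_n); k2 = f(x_n + h, w_n + h·k1); w_{n+1} = w_n + (h/2)·(k1 + k2).
x=0.000000, w=0.980000:
  k1 = f(0.000000, 0.980000) = -0.117600
  k2 = f(0.210000, 0.955304) = -0.091044
  w ← 0.980000 + (0.21/2)·(-0.117600 + (-0.091044)) = 0.958092
x=0.210000, w=0.958092:
  k1 = f(0.210000, 0.958092) = -0.093982
  k2 = f(0.420000, 0.938356) = -0.073526
  w ← 0.958092 + (0.21/2)·(-0.093982 + (-0.073526)) = 0.940504
x=0.420000, w=0.940504:
  k1 = f(0.420000, 0.940504) = -0.075714
  k2 = f(0.630000, 0.924604) = -0.059733
  w ← 0.940504 + (0.21/2)·(-0.075714 + (-0.059733)) = 0.926282
w(0.63) ≈ 0.9263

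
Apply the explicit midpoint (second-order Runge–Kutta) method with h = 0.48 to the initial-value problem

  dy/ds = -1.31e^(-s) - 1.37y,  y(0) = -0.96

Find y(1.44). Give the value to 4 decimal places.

Midpoint: k1 = f(s_n, y_n); k2 = f(s_n + h/2, y_n + (h/2)·k1); y_{n+1} = y_n + h·k2.
s=0.000000, y=-0.960000:
  k1 = f(0.000000, -0.960000) = 0.005200
  k2 = f(0.240000, -0.958752) = 0.283008
  y ← -0.960000 + 0.48·0.283008 = -0.824156
s=0.480000, y=-0.824156:
  k1 = f(0.480000, -0.824156) = 0.318488
  k2 = f(0.720000, -0.747719) = 0.386730
  y ← -0.824156 + 0.48·0.386730 = -0.638526
s=0.960000, y=-0.638526:
  k1 = f(0.960000, -0.638526) = 0.373191
  k2 = f(1.200000, -0.548960) = 0.357511
  y ← -0.638526 + 0.48·0.357511 = -0.466921
y(1.44) ≈ -0.4669

-0.4669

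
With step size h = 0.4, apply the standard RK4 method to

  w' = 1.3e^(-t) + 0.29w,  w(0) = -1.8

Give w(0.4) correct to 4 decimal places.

-1.5652

RK4: k1 = f(t_n, w_n); k2 = f(t_n + h/2, w_n + (h/2)·k1); k3 = f(t_n + h/2, w_n + (h/2)·k2); k4 = f(t_n + h, w_n + h·k3); w_{n+1} = w_n + (h/6)·(k1 + 2k2 + 2k3 + k4).
t=0.000000, w=-1.800000:
  k1 = f(0.000000, -1.800000) = 0.778000
  k2 = f(0.200000, -1.644400) = 0.587474
  k3 = f(0.200000, -1.682505) = 0.576423
  k4 = f(0.400000, -1.569431) = 0.416281
  w ← -1.800000 + (0.4/6)·(k1 + 2k2 + 2k3 + k4) = -1.565195
w(0.4) ≈ -1.5652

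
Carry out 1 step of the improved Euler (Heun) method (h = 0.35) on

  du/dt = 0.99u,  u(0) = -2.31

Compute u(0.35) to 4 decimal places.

Heun: k1 = f(t_n, u_n); k2 = f(t_n + h, u_n + h·k1); u_{n+1} = u_n + (h/2)·(k1 + k2).
t=0.000000, u=-2.310000:
  k1 = f(0.000000, -2.310000) = -2.286900
  k2 = f(0.350000, -3.110415) = -3.079311
  u ← -2.310000 + (0.35/2)·(-2.286900 + (-3.079311)) = -3.249087
u(0.35) ≈ -3.2491

-3.2491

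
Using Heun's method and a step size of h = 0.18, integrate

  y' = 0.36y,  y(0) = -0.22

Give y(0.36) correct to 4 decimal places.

-0.2504

Heun: k1 = f(s_n, y_n); k2 = f(s_n + h, y_n + h·k1); y_{n+1} = y_n + (h/2)·(k1 + k2).
s=0.000000, y=-0.220000:
  k1 = f(0.000000, -0.220000) = -0.079200
  k2 = f(0.180000, -0.234256) = -0.084332
  y ← -0.220000 + (0.18/2)·(-0.079200 + (-0.084332)) = -0.234718
s=0.180000, y=-0.234718:
  k1 = f(0.180000, -0.234718) = -0.084498
  k2 = f(0.360000, -0.249928) = -0.089974
  y ← -0.234718 + (0.18/2)·(-0.084498 + (-0.089974)) = -0.250420
y(0.36) ≈ -0.2504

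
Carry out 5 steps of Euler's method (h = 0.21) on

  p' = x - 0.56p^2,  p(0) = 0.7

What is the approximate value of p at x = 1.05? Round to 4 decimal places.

0.8656

Euler: p_{n+1} = p_n + h·f(x_n, p_n).
x=0.000000, p=0.700000: f=-0.274400 → p ← 0.700000 + 0.21·(-0.274400) = 0.642376
x=0.210000, p=0.642376: f=-0.021082 → p ← 0.642376 + 0.21·(-0.021082) = 0.637949
x=0.420000, p=0.637949: f=0.192092 → p ← 0.637949 + 0.21·0.192092 = 0.678288
x=0.630000, p=0.678288: f=0.372358 → p ← 0.678288 + 0.21·0.372358 = 0.756483
x=0.840000, p=0.756483: f=0.519531 → p ← 0.756483 + 0.21·0.519531 = 0.865585
p(1.05) ≈ 0.8656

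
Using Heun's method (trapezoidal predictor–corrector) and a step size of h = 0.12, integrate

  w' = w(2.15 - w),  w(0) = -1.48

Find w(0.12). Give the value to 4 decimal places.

-2.3473

Heun: k1 = f(x_n, w_n); k2 = f(x_n + h, w_n + h·k1); w_{n+1} = w_n + (h/2)·(k1 + k2).
x=0.000000, w=-1.480000:
  k1 = f(0.000000, -1.480000) = -5.372400
  k2 = f(0.120000, -2.124688) = -9.082378
  w ← -1.480000 + (0.12/2)·(-5.372400 + (-9.082378)) = -2.347287
w(0.12) ≈ -2.3473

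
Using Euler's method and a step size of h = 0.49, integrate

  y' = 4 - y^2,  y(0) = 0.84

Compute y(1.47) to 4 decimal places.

Euler: y_{n+1} = y_n + h·f(s_n, y_n).
s=0.000000, y=0.840000: f=3.294400 → y ← 0.840000 + 0.49·3.294400 = 2.454256
s=0.490000, y=2.454256: f=-2.023373 → y ← 2.454256 + 0.49·(-2.023373) = 1.462803
s=0.980000, y=1.462803: f=1.860206 → y ← 1.462803 + 0.49·1.860206 = 2.374304
y(1.47) ≈ 2.3743

2.3743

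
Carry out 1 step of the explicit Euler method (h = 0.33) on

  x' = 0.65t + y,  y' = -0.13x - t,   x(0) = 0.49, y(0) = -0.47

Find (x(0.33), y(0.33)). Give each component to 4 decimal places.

0.3349, -0.4910

Euler on (x,y): x_{n+1} = x_n + h·x', y_{n+1} = y_n + h·y'.
0.000000: (0.490000, -0.470000); f=(-0.470000, -0.063700) → (0.334900, -0.491021)
(x(0.33), y(0.33)) ≈ (0.3349, -0.4910)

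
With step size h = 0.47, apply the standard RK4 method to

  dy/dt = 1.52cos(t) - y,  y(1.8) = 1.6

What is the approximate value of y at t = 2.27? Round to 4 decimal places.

RK4: k1 = f(t_n, y_n); k2 = f(t_n + h/2, y_n + (h/2)·k1); k3 = f(t_n + h/2, y_n + (h/2)·k2); k4 = f(t_n + h, y_n + h·k3); y_{n+1} = y_n + (h/6)·(k1 + 2k2 + 2k3 + k4).
t=1.800000, y=1.600000:
  k1 = f(1.800000, 1.600000) = -1.945347
  k2 = f(2.035000, 1.142843) = -1.823364
  k3 = f(2.035000, 1.171509) = -1.852030
  k4 = f(2.270000, 0.729546) = -1.707831
  y ← 1.600000 + (0.47/6)·(k1 + 2k2 + 2k3 + k4) = 0.738023
y(2.27) ≈ 0.7380

0.7380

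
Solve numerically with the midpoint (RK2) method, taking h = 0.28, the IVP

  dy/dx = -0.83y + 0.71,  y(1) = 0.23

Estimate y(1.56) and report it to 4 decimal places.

Midpoint: k1 = f(x_n, y_n); k2 = f(x_n + h/2, y_n + (h/2)·k1); y_{n+1} = y_n + h·k2.
x=1.000000, y=0.230000:
  k1 = f(1.000000, 0.230000) = 0.519100
  k2 = f(1.140000, 0.302674) = 0.458781
  y ← 0.230000 + 0.28·0.458781 = 0.358459
x=1.280000, y=0.358459:
  k1 = f(1.280000, 0.358459) = 0.412479
  k2 = f(1.420000, 0.416206) = 0.364549
  y ← 0.358459 + 0.28·0.364549 = 0.460532
y(1.56) ≈ 0.4605

0.4605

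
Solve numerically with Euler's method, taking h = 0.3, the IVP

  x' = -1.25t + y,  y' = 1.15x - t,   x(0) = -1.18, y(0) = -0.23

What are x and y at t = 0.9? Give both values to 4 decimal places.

-2.1250, -1.8737

Euler on (x,y): x_{n+1} = x_n + h·x', y_{n+1} = y_n + h·y'.
0.000000: (-1.180000, -0.230000); f=(-0.230000, -1.357000) → (-1.249000, -0.637100)
0.300000: (-1.249000, -0.637100); f=(-1.012100, -1.736350) → (-1.552630, -1.158005)
0.600000: (-1.552630, -1.158005); f=(-1.908005, -2.385524) → (-2.125031, -1.873662)
(x(0.9), y(0.9)) ≈ (-2.1250, -1.8737)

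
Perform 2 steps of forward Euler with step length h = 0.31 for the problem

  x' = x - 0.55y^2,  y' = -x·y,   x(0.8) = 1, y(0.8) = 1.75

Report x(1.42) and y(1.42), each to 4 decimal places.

0.7835, 0.9126

Euler on (x,y): x_{n+1} = x_n + h·x', y_{n+1} = y_n + h·y'.
0.800000: (1.000000, 1.750000); f=(-0.684375, -1.750000) → (0.787844, 1.207500)
1.110000: (0.787844, 1.207500); f=(-0.014087, -0.951321) → (0.783477, 0.912590)
(x(1.42), y(1.42)) ≈ (0.7835, 0.9126)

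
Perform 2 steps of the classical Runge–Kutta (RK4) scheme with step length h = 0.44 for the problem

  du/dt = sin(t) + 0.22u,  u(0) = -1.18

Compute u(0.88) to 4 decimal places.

RK4: k1 = f(t_n, u_n); k2 = f(t_n + h/2, u_n + (h/2)·k1); k3 = f(t_n + h/2, u_n + (h/2)·k2); k4 = f(t_n + h, u_n + h·k3); u_{n+1} = u_n + (h/6)·(k1 + 2k2 + 2k3 + k4).
t=0.000000, u=-1.180000:
  k1 = f(0.000000, -1.180000) = -0.259600
  k2 = f(0.220000, -1.237112) = -0.053935
  k3 = f(0.220000, -1.191866) = -0.043981
  k4 = f(0.440000, -1.199352) = 0.162082
  u ← -1.180000 + (0.44/6)·(k1 + 2k2 + 2k3 + k4) = -1.201512
t=0.440000, u=-1.201512:
  k1 = f(0.440000, -1.201512) = 0.161607
  k2 = f(0.660000, -1.165959) = 0.356606
  k3 = f(0.660000, -1.123059) = 0.366044
  k4 = f(0.880000, -1.040453) = 0.541839
  u ← -1.201512 + (0.44/6)·(k1 + 2k2 + 2k3 + k4) = -1.043938
u(0.88) ≈ -1.0439

-1.0439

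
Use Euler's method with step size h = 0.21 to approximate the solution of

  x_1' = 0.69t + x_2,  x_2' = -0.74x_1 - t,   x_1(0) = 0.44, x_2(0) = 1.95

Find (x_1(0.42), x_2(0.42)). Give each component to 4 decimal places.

Euler on (x_1,x_2): x_1_{n+1} = x_1_n + h·x_1', x_2_{n+1} = x_2_n + h·x_2'.
0.000000: (0.440000, 1.950000); f=(1.950000, -0.325600) → (0.849500, 1.881624)
0.210000: (0.849500, 1.881624); f=(2.026524, -0.838630) → (1.275070, 1.705512)
(x_1(0.42), x_2(0.42)) ≈ (1.2751, 1.7055)

1.2751, 1.7055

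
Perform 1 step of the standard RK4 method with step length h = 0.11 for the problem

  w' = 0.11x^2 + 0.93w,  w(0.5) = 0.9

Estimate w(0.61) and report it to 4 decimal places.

1.0009

RK4: k1 = f(x_n, w_n); k2 = f(x_n + h/2, w_n + (h/2)·k1); k3 = f(x_n + h/2, w_n + (h/2)·k2); k4 = f(x_n + h, w_n + h·k3); w_{n+1} = w_n + (h/6)·(k1 + 2k2 + 2k3 + k4).
x=0.500000, w=0.900000:
  k1 = f(0.500000, 0.900000) = 0.864500
  k2 = f(0.555000, 0.947547) = 0.915102
  k3 = f(0.555000, 0.950331) = 0.917690
  k4 = f(0.610000, 1.000946) = 0.971811
  w ← 0.900000 + (0.11/6)·(k1 + 2k2 + 2k3 + k4) = 1.000868
w(0.61) ≈ 1.0009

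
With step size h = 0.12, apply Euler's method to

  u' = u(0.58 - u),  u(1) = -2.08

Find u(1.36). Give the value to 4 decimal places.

-5.8736

Euler: u_{n+1} = u_n + h·f(s_n, u_n).
s=1.000000, u=-2.080000: f=-5.532800 → u ← -2.080000 + 0.12·(-5.532800) = -2.743936
s=1.120000, u=-2.743936: f=-9.120668 → u ← -2.743936 + 0.12·(-9.120668) = -3.838416
s=1.240000, u=-3.838416: f=-16.959720 → u ← -3.838416 + 0.12·(-16.959720) = -5.873582
u(1.36) ≈ -5.8736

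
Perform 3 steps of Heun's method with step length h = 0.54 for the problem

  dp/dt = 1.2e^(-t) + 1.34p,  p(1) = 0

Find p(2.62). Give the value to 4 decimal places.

Heun: k1 = f(t_n, p_n); k2 = f(t_n + h, p_n + h·k1); p_{n+1} = p_n + (h/2)·(k1 + k2).
t=1.000000, p=0.000000:
  k1 = f(1.000000, 0.000000) = 0.441455
  k2 = f(1.540000, 0.238386) = 0.576694
  p ← 0.000000 + (0.54/2)·(0.441455 + 0.576694) = 0.274900
t=1.540000, p=0.274900:
  k1 = f(1.540000, 0.274900) = 0.625624
  k2 = f(2.080000, 0.612737) = 0.970984
  p ← 0.274900 + (0.54/2)·(0.625624 + 0.970984) = 0.705985
t=2.080000, p=0.705985:
  k1 = f(2.080000, 0.705985) = 1.095936
  k2 = f(2.620000, 1.297790) = 1.826402
  p ← 0.705985 + (0.54/2)·(1.095936 + 1.826402) = 1.495016
p(2.62) ≈ 1.4950

1.4950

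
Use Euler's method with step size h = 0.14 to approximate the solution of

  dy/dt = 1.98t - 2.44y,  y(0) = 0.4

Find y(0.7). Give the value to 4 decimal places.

0.3261

Euler: y_{n+1} = y_n + h·f(t_n, y_n).
t=0.000000, y=0.400000: f=-0.976000 → y ← 0.400000 + 0.14·(-0.976000) = 0.263360
t=0.140000, y=0.263360: f=-0.365398 → y ← 0.263360 + 0.14·(-0.365398) = 0.212204
t=0.280000, y=0.212204: f=0.036622 → y ← 0.212204 + 0.14·0.036622 = 0.217331
t=0.420000, y=0.217331: f=0.301312 → y ← 0.217331 + 0.14·0.301312 = 0.259515
t=0.560000, y=0.259515: f=0.475584 → y ← 0.259515 + 0.14·0.475584 = 0.326097
y(0.7) ≈ 0.3261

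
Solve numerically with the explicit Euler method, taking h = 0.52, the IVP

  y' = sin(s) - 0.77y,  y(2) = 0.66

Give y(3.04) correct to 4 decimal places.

0.8236

Euler: y_{n+1} = y_n + h·f(s_n, y_n).
s=2.000000, y=0.660000: f=0.401097 → y ← 0.660000 + 0.52·0.401097 = 0.868571
s=2.520000, y=0.868571: f=-0.086469 → y ← 0.868571 + 0.52·(-0.086469) = 0.823607
y(3.04) ≈ 0.8236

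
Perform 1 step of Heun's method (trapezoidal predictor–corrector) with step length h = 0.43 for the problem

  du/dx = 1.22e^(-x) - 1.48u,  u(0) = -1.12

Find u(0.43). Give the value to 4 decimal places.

Heun: k1 = f(x_n, u_n); k2 = f(x_n + h, u_n + h·k1); u_{n+1} = u_n + (h/2)·(k1 + k2).
x=0.000000, u=-1.120000:
  k1 = f(0.000000, -1.120000) = 2.877600
  k2 = f(0.430000, 0.117368) = 0.619916
  u ← -1.120000 + (0.43/2)·(2.877600 + 0.619916) = -0.368034
u(0.43) ≈ -0.3680

-0.3680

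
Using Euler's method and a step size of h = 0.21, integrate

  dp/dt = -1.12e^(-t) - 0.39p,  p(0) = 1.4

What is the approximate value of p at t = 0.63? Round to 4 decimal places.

0.5556

Euler: p_{n+1} = p_n + h·f(t_n, p_n).
t=0.000000, p=1.400000: f=-1.666000 → p ← 1.400000 + 0.21·(-1.666000) = 1.050140
t=0.210000, p=1.050140: f=-1.317409 → p ← 1.050140 + 0.21·(-1.317409) = 0.773484
t=0.420000, p=0.773484: f=-1.037551 → p ← 0.773484 + 0.21·(-1.037551) = 0.555598
p(0.63) ≈ 0.5556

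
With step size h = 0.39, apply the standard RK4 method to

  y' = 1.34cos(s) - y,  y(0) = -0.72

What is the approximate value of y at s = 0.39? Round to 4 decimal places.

RK4: k1 = f(s_n, y_n); k2 = f(s_n + h/2, y_n + (h/2)·k1); k3 = f(s_n + h/2, y_n + (h/2)·k2); k4 = f(s_n + h, y_n + h·k3); y_{n+1} = y_n + (h/6)·(k1 + 2k2 + 2k3 + k4).
s=0.000000, y=-0.720000:
  k1 = f(0.000000, -0.720000) = 2.060000
  k2 = f(0.195000, -0.318300) = 1.632904
  k3 = f(0.195000, -0.401584) = 1.716188
  k4 = f(0.390000, -0.050687) = 1.290065
  y ← -0.720000 + (0.39/6)·(k1 + 2k2 + 2k3 + k4) = -0.066864
y(0.39) ≈ -0.0669

-0.0669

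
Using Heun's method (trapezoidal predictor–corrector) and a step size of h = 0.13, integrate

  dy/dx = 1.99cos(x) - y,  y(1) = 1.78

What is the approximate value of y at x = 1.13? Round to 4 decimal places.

1.6796

Heun: k1 = f(x_n, y_n); k2 = f(x_n + h, y_n + h·k1); y_{n+1} = y_n + (h/2)·(k1 + k2).
x=1.000000, y=1.780000:
  k1 = f(1.000000, 1.780000) = -0.704798
  k2 = f(1.130000, 1.688376) = -0.839323
  y ← 1.780000 + (0.13/2)·(-0.704798 + (-0.839323)) = 1.679632
y(1.13) ≈ 1.6796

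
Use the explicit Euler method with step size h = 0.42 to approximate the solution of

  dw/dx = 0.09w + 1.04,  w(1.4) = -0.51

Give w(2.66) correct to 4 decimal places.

0.7905

Euler: w_{n+1} = w_n + h·f(x_n, w_n).
x=1.400000, w=-0.510000: f=0.994100 → w ← -0.510000 + 0.42·0.994100 = -0.092478
x=1.820000, w=-0.092478: f=1.031677 → w ← -0.092478 + 0.42·1.031677 = 0.340826
x=2.240000, w=0.340826: f=1.070674 → w ← 0.340826 + 0.42·1.070674 = 0.790510
w(2.66) ≈ 0.7905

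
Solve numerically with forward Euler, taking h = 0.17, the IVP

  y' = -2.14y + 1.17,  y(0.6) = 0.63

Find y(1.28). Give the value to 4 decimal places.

Euler: y_{n+1} = y_n + h·f(x_n, y_n).
x=0.600000, y=0.630000: f=-0.178200 → y ← 0.630000 + 0.17·(-0.178200) = 0.599706
x=0.770000, y=0.599706: f=-0.113371 → y ← 0.599706 + 0.17·(-0.113371) = 0.580433
x=0.940000, y=0.580433: f=-0.072127 → y ← 0.580433 + 0.17·(-0.072127) = 0.568171
x=1.110000, y=0.568171: f=-0.045887 → y ← 0.568171 + 0.17·(-0.045887) = 0.560371
y(1.28) ≈ 0.5604

0.5604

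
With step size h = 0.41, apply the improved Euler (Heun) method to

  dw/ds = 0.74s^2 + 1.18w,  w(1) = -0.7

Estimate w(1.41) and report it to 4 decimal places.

Heun: k1 = f(s_n, w_n); k2 = f(s_n + h, w_n + h·k1); w_{n+1} = w_n + (h/2)·(k1 + k2).
s=1.000000, w=-0.700000:
  k1 = f(1.000000, -0.700000) = -0.086000
  k2 = f(1.410000, -0.735260) = 0.603587
  w ← -0.700000 + (0.41/2)·(-0.086000 + 0.603587) = -0.593895
w(1.41) ≈ -0.5939

-0.5939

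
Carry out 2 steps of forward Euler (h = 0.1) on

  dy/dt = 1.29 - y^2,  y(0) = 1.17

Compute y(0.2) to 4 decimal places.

Euler: y_{n+1} = y_n + h·f(t_n, y_n).
t=0.000000, y=1.170000: f=-0.078900 → y ← 1.170000 + 0.1·(-0.078900) = 1.162110
t=0.100000, y=1.162110: f=-0.060500 → y ← 1.162110 + 0.1·(-0.060500) = 1.156060
y(0.2) ≈ 1.1561

1.1561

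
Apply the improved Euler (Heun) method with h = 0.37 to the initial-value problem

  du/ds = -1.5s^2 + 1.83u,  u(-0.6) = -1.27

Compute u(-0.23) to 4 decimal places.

-2.6033

Heun: k1 = f(s_n, u_n); k2 = f(s_n + h, u_n + h·k1); u_{n+1} = u_n + (h/2)·(k1 + k2).
s=-0.600000, u=-1.270000:
  k1 = f(-0.600000, -1.270000) = -2.864100
  k2 = f(-0.230000, -2.329717) = -4.342732
  u ← -1.270000 + (0.37/2)·(-2.864100 + (-4.342732)) = -2.603264
u(-0.23) ≈ -2.6033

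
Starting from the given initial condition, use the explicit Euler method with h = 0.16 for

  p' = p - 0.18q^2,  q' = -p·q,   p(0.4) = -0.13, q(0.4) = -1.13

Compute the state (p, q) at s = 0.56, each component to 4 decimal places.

-0.1876, -1.1535

Euler on (p,q): p_{n+1} = p_n + h·p', q_{n+1} = q_n + h·q'.
0.400000: (-0.130000, -1.130000); f=(-0.359842, -0.146900) → (-0.187575, -1.153504)
(p(0.56), q(0.56)) ≈ (-0.1876, -1.1535)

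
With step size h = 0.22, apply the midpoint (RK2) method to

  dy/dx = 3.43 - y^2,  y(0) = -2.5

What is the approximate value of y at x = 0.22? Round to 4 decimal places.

Midpoint: k1 = f(x_n, y_n); k2 = f(x_n + h/2, y_n + (h/2)·k1); y_{n+1} = y_n + h·k2.
x=0.000000, y=-2.500000:
  k1 = f(0.000000, -2.500000) = -2.820000
  k2 = f(0.110000, -2.810200) = -4.467224
  y ← -2.500000 + 0.22·(-4.467224) = -3.482789
y(0.22) ≈ -3.4828

-3.4828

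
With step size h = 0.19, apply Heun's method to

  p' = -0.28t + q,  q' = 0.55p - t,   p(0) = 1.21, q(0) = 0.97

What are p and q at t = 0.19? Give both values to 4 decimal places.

1.4013, 1.0880

Heun on (p,q): k1 = f(t_n, state_n); k2 = f(t_n + h, state_n + h·k1); state_{n+1} = state_n + (h/2)·(k1 + k2).
0.000000: (1.210000, 0.970000)
  k1 = (0.970000, 0.665500)
  predictor → (1.394300, 1.096445)
  k2 = (1.043245, 0.576865)
  → (1.401258, 1.088025)
(p(0.19), q(0.19)) ≈ (1.4013, 1.0880)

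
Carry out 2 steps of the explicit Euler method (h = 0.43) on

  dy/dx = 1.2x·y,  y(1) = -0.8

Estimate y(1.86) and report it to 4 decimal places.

-2.1077

Euler: y_{n+1} = y_n + h·f(x_n, y_n).
x=1.000000, y=-0.800000: f=-0.960000 → y ← -0.800000 + 0.43·(-0.960000) = -1.212800
x=1.430000, y=-1.212800: f=-2.081165 → y ← -1.212800 + 0.43·(-2.081165) = -2.107701
y(1.86) ≈ -2.1077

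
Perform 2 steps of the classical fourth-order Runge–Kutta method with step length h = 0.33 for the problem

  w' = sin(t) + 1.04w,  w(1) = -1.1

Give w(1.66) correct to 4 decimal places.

-1.2893

RK4: k1 = f(t_n, w_n); k2 = f(t_n + h/2, w_n + (h/2)·k1); k3 = f(t_n + h/2, w_n + (h/2)·k2); k4 = f(t_n + h, w_n + h·k3); w_{n+1} = w_n + (h/6)·(k1 + 2k2 + 2k3 + k4).
t=1.000000, w=-1.100000:
  k1 = f(1.000000, -1.100000) = -0.302529
  k2 = f(1.165000, -1.149917) = -0.277126
  k3 = f(1.165000, -1.145726) = -0.272766
  k4 = f(1.330000, -1.190013) = -0.266465
  w ← -1.100000 + (0.33/6)·(k1 + 2k2 + 2k3 + k4) = -1.191783
t=1.330000, w=-1.191783:
  k1 = f(1.330000, -1.191783) = -0.268306
  k2 = f(1.495000, -1.236053) = -0.288367
  k3 = f(1.495000, -1.239363) = -0.291809
  k4 = f(1.660000, -1.288080) = -0.343579
  w ← -1.191783 + (0.33/6)·(k1 + 2k2 + 2k3 + k4) = -1.289256
w(1.66) ≈ -1.2893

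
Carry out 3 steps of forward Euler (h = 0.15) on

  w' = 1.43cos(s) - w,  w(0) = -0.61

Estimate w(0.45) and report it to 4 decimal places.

0.1656

Euler: w_{n+1} = w_n + h·f(s_n, w_n).
s=0.000000, w=-0.610000: f=2.040000 → w ← -0.610000 + 0.15·2.040000 = -0.304000
s=0.150000, w=-0.304000: f=1.717943 → w ← -0.304000 + 0.15·1.717943 = -0.046309
s=0.300000, w=-0.046309: f=1.412440 → w ← -0.046309 + 0.15·1.412440 = 0.165557
w(0.45) ≈ 0.1656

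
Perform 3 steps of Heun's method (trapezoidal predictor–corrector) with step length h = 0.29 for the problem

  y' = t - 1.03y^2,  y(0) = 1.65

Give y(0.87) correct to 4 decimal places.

0.9428

Heun: k1 = f(t_n, y_n); k2 = f(t_n + h, y_n + h·k1); y_{n+1} = y_n + (h/2)·(k1 + k2).
t=0.000000, y=1.650000:
  k1 = f(0.000000, 1.650000) = -2.804175
  k2 = f(0.290000, 0.836789) = -0.431223
  y ← 1.650000 + (0.29/2)·(-2.804175 + (-0.431223)) = 1.180867
t=0.290000, y=1.180867:
  k1 = f(0.290000, 1.180867) = -1.146281
  k2 = f(0.580000, 0.848446) = -0.161456
  y ← 1.180867 + (0.29/2)·(-1.146281 + (-0.161456)) = 0.991245
t=0.580000, y=0.991245:
  k1 = f(0.580000, 0.991245) = -0.432045
  k2 = f(0.870000, 0.865953) = 0.097630
  y ← 0.991245 + (0.29/2)·(-0.432045 + 0.097630) = 0.942755
y(0.87) ≈ 0.9428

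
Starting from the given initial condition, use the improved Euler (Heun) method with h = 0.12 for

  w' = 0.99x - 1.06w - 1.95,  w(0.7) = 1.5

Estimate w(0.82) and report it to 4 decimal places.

Heun: k1 = f(x_n, w_n); k2 = f(x_n + h, w_n + h·k1); w_{n+1} = w_n + (h/2)·(k1 + k2).
x=0.700000, w=1.500000:
  k1 = f(0.700000, 1.500000) = -2.847000
  k2 = f(0.820000, 1.158360) = -2.366062
  w ← 1.500000 + (0.12/2)·(-2.847000 + (-2.366062)) = 1.187216
w(0.82) ≈ 1.1872

1.1872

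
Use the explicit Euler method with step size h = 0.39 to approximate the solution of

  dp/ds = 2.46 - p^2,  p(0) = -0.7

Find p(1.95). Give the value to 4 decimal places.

Euler: p_{n+1} = p_n + h·f(s_n, p_n).
s=0.000000, p=-0.700000: f=1.970000 → p ← -0.700000 + 0.39·1.970000 = 0.068300
s=0.390000, p=0.068300: f=2.455335 → p ← 0.068300 + 0.39·2.455335 = 1.025881
s=0.780000, p=1.025881: f=1.407569 → p ← 1.025881 + 0.39·1.407569 = 1.574833
s=1.170000, p=1.574833: f=-0.020097 → p ← 1.574833 + 0.39·(-0.020097) = 1.566995
s=1.560000, p=1.566995: f=0.004528 → p ← 1.566995 + 0.39·0.004528 = 1.568761
p(1.95) ≈ 1.5688

1.5688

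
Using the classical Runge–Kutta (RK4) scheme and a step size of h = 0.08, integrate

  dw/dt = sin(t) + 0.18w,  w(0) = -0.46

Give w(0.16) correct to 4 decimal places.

-0.4605

RK4: k1 = f(t_n, w_n); k2 = f(t_n + h/2, w_n + (h/2)·k1); k3 = f(t_n + h/2, w_n + (h/2)·k2); k4 = f(t_n + h, w_n + h·k3); w_{n+1} = w_n + (h/6)·(k1 + 2k2 + 2k3 + k4).
t=0.000000, w=-0.460000:
  k1 = f(0.000000, -0.460000) = -0.082800
  k2 = f(0.040000, -0.463312) = -0.043407
  k3 = f(0.040000, -0.461736) = -0.043123
  k4 = f(0.080000, -0.463450) = -0.003506
  w ← -0.460000 + (0.08/6)·(k1 + 2k2 + 2k3 + k4) = -0.463458
t=0.080000, w=-0.463458:
  k1 = f(0.080000, -0.463458) = -0.003508
  k2 = f(0.120000, -0.463599) = 0.036264
  k3 = f(0.120000, -0.462008) = 0.036551
  k4 = f(0.160000, -0.460534) = 0.076422
  w ← -0.463458 + (0.08/6)·(k1 + 2k2 + 2k3 + k4) = -0.460544
w(0.16) ≈ -0.4605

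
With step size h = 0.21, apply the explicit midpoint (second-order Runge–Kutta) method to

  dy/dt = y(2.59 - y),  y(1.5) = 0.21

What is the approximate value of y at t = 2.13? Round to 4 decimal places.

Midpoint: k1 = f(t_n, y_n); k2 = f(t_n + h/2, y_n + (h/2)·k1); y_{n+1} = y_n + h·k2.
t=1.500000, y=0.210000:
  k1 = f(1.500000, 0.210000) = 0.499800
  k2 = f(1.605000, 0.262479) = 0.610925
  y ← 0.210000 + 0.21·0.610925 = 0.338294
t=1.710000, y=0.338294:
  k1 = f(1.710000, 0.338294) = 0.761739
  k2 = f(1.815000, 0.418277) = 0.908382
  y ← 0.338294 + 0.21·0.908382 = 0.529054
t=1.920000, y=0.529054:
  k1 = f(1.920000, 0.529054) = 1.090352
  k2 = f(2.025000, 0.643541) = 1.252627
  y ← 0.529054 + 0.21·1.252627 = 0.792106
y(2.13) ≈ 0.7921

0.7921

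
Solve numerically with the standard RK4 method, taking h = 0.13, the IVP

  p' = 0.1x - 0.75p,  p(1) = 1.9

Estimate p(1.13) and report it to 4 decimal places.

1.7367

RK4: k1 = f(x_n, p_n); k2 = f(x_n + h/2, p_n + (h/2)·k1); k3 = f(x_n + h/2, p_n + (h/2)·k2); k4 = f(x_n + h, p_n + h·k3); p_{n+1} = p_n + (h/6)·(k1 + 2k2 + 2k3 + k4).
x=1.000000, p=1.900000:
  k1 = f(1.000000, 1.900000) = -1.325000
  k2 = f(1.065000, 1.813875) = -1.253906
  k3 = f(1.065000, 1.818496) = -1.257372
  k4 = f(1.130000, 1.736542) = -1.189406
  p ← 1.900000 + (0.13/6)·(k1 + 2k2 + 2k3 + k4) = 1.736699
p(1.13) ≈ 1.7367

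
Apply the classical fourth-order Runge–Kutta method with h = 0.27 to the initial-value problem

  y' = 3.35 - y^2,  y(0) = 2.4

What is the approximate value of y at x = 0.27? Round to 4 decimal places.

2.0292

RK4: k1 = f(x_n, y_n); k2 = f(x_n + h/2, y_n + (h/2)·k1); k3 = f(x_n + h/2, y_n + (h/2)·k2); k4 = f(x_n + h, y_n + h·k3); y_{n+1} = y_n + (h/6)·(k1 + 2k2 + 2k3 + k4).
x=0.000000, y=2.400000:
  k1 = f(0.000000, 2.400000) = -2.410000
  k2 = f(0.135000, 2.074650) = -0.954173
  k3 = f(0.135000, 2.271187) = -1.808289
  k4 = f(0.270000, 1.911762) = -0.304834
  y ← 2.400000 + (0.27/6)·(k1 + 2k2 + 2k3 + k4) = 2.029211
y(0.27) ≈ 2.0292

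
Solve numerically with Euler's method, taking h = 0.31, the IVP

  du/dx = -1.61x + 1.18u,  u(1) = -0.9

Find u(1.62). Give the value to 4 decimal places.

-3.0144

Euler: u_{n+1} = u_n + h·f(x_n, u_n).
x=1.000000, u=-0.900000: f=-2.672000 → u ← -0.900000 + 0.31·(-2.672000) = -1.728320
x=1.310000, u=-1.728320: f=-4.148518 → u ← -1.728320 + 0.31·(-4.148518) = -3.014360
u(1.62) ≈ -3.0144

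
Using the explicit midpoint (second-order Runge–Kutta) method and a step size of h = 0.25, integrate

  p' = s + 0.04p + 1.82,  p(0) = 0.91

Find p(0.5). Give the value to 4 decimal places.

Midpoint: k1 = f(s_n, p_n); k2 = f(s_n + h/2, p_n + (h/2)·k1); p_{n+1} = p_n + h·k2.
s=0.000000, p=0.910000:
  k1 = f(0.000000, 0.910000) = 1.856400
  k2 = f(0.125000, 1.142050) = 1.990682
  p ← 0.910000 + 0.25·1.990682 = 1.407671
s=0.250000, p=1.407671:
  k1 = f(0.250000, 1.407671) = 2.126307
  k2 = f(0.375000, 1.673459) = 2.261938
  p ← 1.407671 + 0.25·2.261938 = 1.973155
p(0.5) ≈ 1.9732

1.9732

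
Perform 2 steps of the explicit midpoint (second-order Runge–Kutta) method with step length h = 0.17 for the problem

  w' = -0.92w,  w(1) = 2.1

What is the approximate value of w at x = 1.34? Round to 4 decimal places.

Midpoint: k1 = f(x_n, w_n); k2 = f(x_n + h/2, w_n + (h/2)·k1); w_{n+1} = w_n + h·k2.
x=1.000000, w=2.100000:
  k1 = f(1.000000, 2.100000) = -1.932000
  k2 = f(1.085000, 1.935780) = -1.780918
  w ← 2.100000 + 0.17·(-1.780918) = 1.797244
x=1.170000, w=1.797244:
  k1 = f(1.170000, 1.797244) = -1.653464
  k2 = f(1.255000, 1.656700) = -1.524164
  w ← 1.797244 + 0.17·(-1.524164) = 1.538136
w(1.34) ≈ 1.5381

1.5381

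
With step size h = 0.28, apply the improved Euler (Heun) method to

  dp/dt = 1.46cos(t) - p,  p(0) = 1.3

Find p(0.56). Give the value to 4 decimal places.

1.3248

Heun: k1 = f(t_n, p_n); k2 = f(t_n + h, p_n + h·k1); p_{n+1} = p_n + (h/2)·(k1 + k2).
t=0.000000, p=1.300000:
  k1 = f(0.000000, 1.300000) = 0.160000
  k2 = f(0.280000, 1.344800) = 0.058341
  p ← 1.300000 + (0.28/2)·(0.160000 + 0.058341) = 1.330568
t=0.280000, p=1.330568:
  k1 = f(0.280000, 1.330568) = 0.072573
  k2 = f(0.560000, 1.350888) = -0.113896
  p ← 1.330568 + (0.28/2)·(0.072573 + (-0.113896)) = 1.324783
p(0.56) ≈ 1.3248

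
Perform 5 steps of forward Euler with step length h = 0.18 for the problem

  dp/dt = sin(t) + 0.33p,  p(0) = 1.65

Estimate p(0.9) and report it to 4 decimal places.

Euler: p_{n+1} = p_n + h·f(t_n, p_n).
t=0.000000, p=1.650000: f=0.544500 → p ← 1.650000 + 0.18·0.544500 = 1.748010
t=0.180000, p=1.748010: f=0.755873 → p ← 1.748010 + 0.18·0.755873 = 1.884067
t=0.360000, p=1.884067: f=0.974016 → p ← 1.884067 + 0.18·0.974016 = 2.059390
t=0.540000, p=2.059390: f=1.193735 → p ← 2.059390 + 0.18·1.193735 = 2.274262
t=0.720000, p=2.274262: f=1.409891 → p ← 2.274262 + 0.18·1.409891 = 2.528043
p(0.9) ≈ 2.5280

2.5280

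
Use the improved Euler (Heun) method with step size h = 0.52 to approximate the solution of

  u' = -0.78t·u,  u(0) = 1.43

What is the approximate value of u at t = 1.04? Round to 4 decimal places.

0.9314

Heun: k1 = f(t_n, u_n); k2 = f(t_n + h, u_n + h·k1); u_{n+1} = u_n + (h/2)·(k1 + k2).
t=0.000000, u=1.430000:
  k1 = f(0.000000, 1.430000) = 0.000000
  k2 = f(0.520000, 1.430000) = -0.580008
  u ← 1.430000 + (0.52/2)·(0.000000 + (-0.580008)) = 1.279198
t=0.520000, u=1.279198:
  k1 = f(0.520000, 1.279198) = -0.518843
  k2 = f(1.040000, 1.009400) = -0.818825
  u ← 1.279198 + (0.52/2)·(-0.518843 + (-0.818825)) = 0.931404
u(1.04) ≈ 0.9314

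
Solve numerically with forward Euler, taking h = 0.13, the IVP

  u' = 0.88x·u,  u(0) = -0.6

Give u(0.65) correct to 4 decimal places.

-0.6940

Euler: u_{n+1} = u_n + h·f(x_n, u_n).
x=0.000000, u=-0.600000: f=0.000000 → u ← -0.600000 + 0.13·0.000000 = -0.600000
x=0.130000, u=-0.600000: f=-0.068640 → u ← -0.600000 + 0.13·(-0.068640) = -0.608923
x=0.260000, u=-0.608923: f=-0.139322 → u ← -0.608923 + 0.13·(-0.139322) = -0.627035
x=0.390000, u=-0.627035: f=-0.215198 → u ← -0.627035 + 0.13·(-0.215198) = -0.655011
x=0.520000, u=-0.655011: f=-0.299733 → u ← -0.655011 + 0.13·(-0.299733) = -0.693976
u(0.65) ≈ -0.6940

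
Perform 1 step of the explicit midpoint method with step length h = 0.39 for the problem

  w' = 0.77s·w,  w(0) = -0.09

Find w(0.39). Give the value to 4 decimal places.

-0.0953

Midpoint: k1 = f(s_n, w_n); k2 = f(s_n + h/2, w_n + (h/2)·k1); w_{n+1} = w_n + h·k2.
s=0.000000, w=-0.090000:
  k1 = f(0.000000, -0.090000) = 0.000000
  k2 = f(0.195000, -0.090000) = -0.013513
  w ← -0.090000 + 0.39·(-0.013513) = -0.095270
w(0.39) ≈ -0.0953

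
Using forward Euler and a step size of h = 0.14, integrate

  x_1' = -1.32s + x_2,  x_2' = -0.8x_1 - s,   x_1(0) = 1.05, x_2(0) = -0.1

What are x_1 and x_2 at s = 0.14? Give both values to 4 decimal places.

Euler on (x_1,x_2): x_1_{n+1} = x_1_n + h·x_1', x_2_{n+1} = x_2_n + h·x_2'.
0.000000: (1.050000, -0.100000); f=(-0.100000, -0.840000) → (1.036000, -0.217600)
(x_1(0.14), x_2(0.14)) ≈ (1.0360, -0.2176)

1.0360, -0.2176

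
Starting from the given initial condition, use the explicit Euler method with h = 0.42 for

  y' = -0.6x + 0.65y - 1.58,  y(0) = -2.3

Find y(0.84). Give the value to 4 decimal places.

-5.3414

Euler: y_{n+1} = y_n + h·f(x_n, y_n).
x=0.000000, y=-2.300000: f=-3.075000 → y ← -2.300000 + 0.42·(-3.075000) = -3.591500
x=0.420000, y=-3.591500: f=-4.166475 → y ← -3.591500 + 0.42·(-4.166475) = -5.341419
y(0.84) ≈ -5.3414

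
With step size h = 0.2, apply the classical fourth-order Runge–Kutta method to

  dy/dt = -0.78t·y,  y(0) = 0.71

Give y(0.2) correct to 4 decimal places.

0.6990

RK4: k1 = f(t_n, y_n); k2 = f(t_n + h/2, y_n + (h/2)·k1); k3 = f(t_n + h/2, y_n + (h/2)·k2); k4 = f(t_n + h, y_n + h·k3); y_{n+1} = y_n + (h/6)·(k1 + 2k2 + 2k3 + k4).
t=0.000000, y=0.710000:
  k1 = f(0.000000, 0.710000) = 0.000000
  k2 = f(0.100000, 0.710000) = -0.055380
  k3 = f(0.100000, 0.704462) = -0.054948
  k4 = f(0.200000, 0.699010) = -0.109046
  y ← 0.710000 + (0.2/6)·(k1 + 2k2 + 2k3 + k4) = 0.699010
y(0.2) ≈ 0.6990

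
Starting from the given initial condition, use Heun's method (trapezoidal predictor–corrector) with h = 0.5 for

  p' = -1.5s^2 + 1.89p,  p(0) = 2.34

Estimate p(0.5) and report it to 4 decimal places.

Heun: k1 = f(s_n, p_n); k2 = f(s_n + h, p_n + h·k1); p_{n+1} = p_n + (h/2)·(k1 + k2).
s=0.000000, p=2.340000:
  k1 = f(0.000000, 2.340000) = 4.422600
  k2 = f(0.500000, 4.551300) = 8.226957
  p ← 2.340000 + (0.5/2)·(4.422600 + 8.226957) = 5.502389
p(0.5) ≈ 5.5024

5.5024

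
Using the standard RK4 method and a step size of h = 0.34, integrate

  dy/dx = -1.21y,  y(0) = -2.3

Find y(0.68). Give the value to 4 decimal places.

RK4: k1 = f(x_n, y_n); k2 = f(x_n + h/2, y_n + (h/2)·k1); k3 = f(x_n + h/2, y_n + (h/2)·k2); k4 = f(x_n + h, y_n + h·k3); y_{n+1} = y_n + (h/6)·(k1 + 2k2 + 2k3 + k4).
x=0.000000, y=-2.300000:
  k1 = f(0.000000, -2.300000) = 2.783000
  k2 = f(0.170000, -1.826890) = 2.210537
  k3 = f(0.170000, -1.924209) = 2.328293
  k4 = f(0.340000, -1.508381) = 1.825140
  y ← -2.300000 + (0.34/6)·(k1 + 2k2 + 2k3 + k4) = -1.524471
x=0.340000, y=-1.524471:
  k1 = f(0.340000, -1.524471) = 1.844610
  k2 = f(0.510000, -1.210888) = 1.465174
  k3 = f(0.510000, -1.275392) = 1.543224
  k4 = f(0.680000, -0.999775) = 1.209728
  y ← -1.524471 + (0.34/6)·(k1 + 2k2 + 2k3 + k4) = -1.010440
y(0.68) ≈ -1.0104

-1.0104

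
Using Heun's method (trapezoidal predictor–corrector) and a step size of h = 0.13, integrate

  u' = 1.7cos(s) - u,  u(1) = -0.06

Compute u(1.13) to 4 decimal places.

Heun: k1 = f(s_n, u_n); k2 = f(s_n + h, u_n + h·k1); u_{n+1} = u_n + (h/2)·(k1 + k2).
s=1.000000, u=-0.060000:
  k1 = f(1.000000, -0.060000) = 0.978514
  k2 = f(1.130000, 0.067207) = 0.658115
  u ← -0.060000 + (0.13/2)·(0.978514 + 0.658115) = 0.046381
u(1.13) ≈ 0.0464

0.0464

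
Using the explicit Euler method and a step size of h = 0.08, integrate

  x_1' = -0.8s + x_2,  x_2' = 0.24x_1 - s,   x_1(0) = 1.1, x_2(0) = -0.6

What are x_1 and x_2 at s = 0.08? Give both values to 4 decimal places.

Euler on (x_1,x_2): x_1_{n+1} = x_1_n + h·x_1', x_2_{n+1} = x_2_n + h·x_2'.
0.000000: (1.100000, -0.600000); f=(-0.600000, 0.264000) → (1.052000, -0.578880)
(x_1(0.08), x_2(0.08)) ≈ (1.0520, -0.5789)

1.0520, -0.5789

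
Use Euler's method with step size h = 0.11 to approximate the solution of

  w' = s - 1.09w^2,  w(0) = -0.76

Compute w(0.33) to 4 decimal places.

-0.9724

Euler: w_{n+1} = w_n + h·f(s_n, w_n).
s=0.000000, w=-0.760000: f=-0.629584 → w ← -0.760000 + 0.11·(-0.629584) = -0.829254
s=0.110000, w=-0.829254: f=-0.639552 → w ← -0.829254 + 0.11·(-0.639552) = -0.899605
s=0.220000, w=-0.899605: f=-0.662125 → w ← -0.899605 + 0.11·(-0.662125) = -0.972439
w(0.33) ≈ -0.9724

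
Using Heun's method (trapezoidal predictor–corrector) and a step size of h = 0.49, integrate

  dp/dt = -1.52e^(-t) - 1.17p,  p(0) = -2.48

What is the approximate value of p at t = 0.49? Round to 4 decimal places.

Heun: k1 = f(t_n, p_n); k2 = f(t_n + h, p_n + h·k1); p_{n+1} = p_n + (h/2)·(k1 + k2).
t=0.000000, p=-2.480000:
  k1 = f(0.000000, -2.480000) = 1.381600
  k2 = f(0.490000, -1.803016) = 1.178337
  p ← -2.480000 + (0.49/2)·(1.381600 + 1.178337) = -1.852816
p(0.49) ≈ -1.8528

-1.8528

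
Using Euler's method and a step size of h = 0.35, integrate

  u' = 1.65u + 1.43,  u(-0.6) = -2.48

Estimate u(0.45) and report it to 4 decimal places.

-7.2000

Euler: u_{n+1} = u_n + h·f(x_n, u_n).
x=-0.600000, u=-2.480000: f=-2.662000 → u ← -2.480000 + 0.35·(-2.662000) = -3.411700
x=-0.250000, u=-3.411700: f=-4.199305 → u ← -3.411700 + 0.35·(-4.199305) = -4.881457
x=0.100000, u=-4.881457: f=-6.624404 → u ← -4.881457 + 0.35·(-6.624404) = -7.199998
u(0.45) ≈ -7.2000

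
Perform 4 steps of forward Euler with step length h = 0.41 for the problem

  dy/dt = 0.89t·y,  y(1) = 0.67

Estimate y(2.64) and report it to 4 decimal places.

4.1803

Euler: y_{n+1} = y_n + h·f(t_n, y_n).
t=1.000000, y=0.670000: f=0.596300 → y ← 0.670000 + 0.41·0.596300 = 0.914483
t=1.410000, y=0.914483: f=1.147585 → y ← 0.914483 + 0.41·1.147585 = 1.384993
t=1.820000, y=1.384993: f=2.243411 → y ← 1.384993 + 0.41·2.243411 = 2.304791
t=2.230000, y=2.304791: f=4.574319 → y ← 2.304791 + 0.41·4.574319 = 4.180262
y(2.64) ≈ 4.1803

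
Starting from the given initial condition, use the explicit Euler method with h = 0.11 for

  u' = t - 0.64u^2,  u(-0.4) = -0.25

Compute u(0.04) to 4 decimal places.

-0.3814

Euler: u_{n+1} = u_n + h·f(t_n, u_n).
t=-0.400000, u=-0.250000: f=-0.440000 → u ← -0.250000 + 0.11·(-0.440000) = -0.298400
t=-0.290000, u=-0.298400: f=-0.346987 → u ← -0.298400 + 0.11·(-0.346987) = -0.336569
t=-0.180000, u=-0.336569: f=-0.252498 → u ← -0.336569 + 0.11·(-0.252498) = -0.364343
t=-0.070000, u=-0.364343: f=-0.154958 → u ← -0.364343 + 0.11·(-0.154958) = -0.381389
u(0.04) ≈ -0.3814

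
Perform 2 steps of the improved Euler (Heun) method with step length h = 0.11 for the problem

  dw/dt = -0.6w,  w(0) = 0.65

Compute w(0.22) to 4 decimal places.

0.5697

Heun: k1 = f(t_n, w_n); k2 = f(t_n + h, w_n + h·k1); w_{n+1} = w_n + (h/2)·(k1 + k2).
t=0.000000, w=0.650000:
  k1 = f(0.000000, 0.650000) = -0.390000
  k2 = f(0.110000, 0.607100) = -0.364260
  w ← 0.650000 + (0.11/2)·(-0.390000 + (-0.364260)) = 0.608516
t=0.110000, w=0.608516:
  k1 = f(0.110000, 0.608516) = -0.365109
  k2 = f(0.220000, 0.568354) = -0.341012
  w ← 0.608516 + (0.11/2)·(-0.365109 + (-0.341012)) = 0.569679
w(0.22) ≈ 0.5697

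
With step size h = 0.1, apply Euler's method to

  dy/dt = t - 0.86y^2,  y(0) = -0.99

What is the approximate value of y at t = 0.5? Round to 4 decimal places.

-1.4871

Euler: y_{n+1} = y_n + h·f(t_n, y_n).
t=0.000000, y=-0.990000: f=-0.842886 → y ← -0.990000 + 0.1·(-0.842886) = -1.074289
t=0.100000, y=-1.074289: f=-0.892523 → y ← -1.074289 + 0.1·(-0.892523) = -1.163541
t=0.200000, y=-1.163541: f=-0.964291 → y ← -1.163541 + 0.1·(-0.964291) = -1.259970
t=0.300000, y=-1.259970: f=-1.065271 → y ← -1.259970 + 0.1·(-1.065271) = -1.366497
t=0.400000, y=-1.366497: f=-1.205890 → y ← -1.366497 + 0.1·(-1.205890) = -1.487086
y(0.5) ≈ -1.4871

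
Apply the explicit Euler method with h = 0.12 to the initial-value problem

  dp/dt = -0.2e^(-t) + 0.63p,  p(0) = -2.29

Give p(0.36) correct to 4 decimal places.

Euler: p_{n+1} = p_n + h·f(t_n, p_n).
t=0.000000, p=-2.290000: f=-1.642700 → p ← -2.290000 + 0.12·(-1.642700) = -2.487124
t=0.120000, p=-2.487124: f=-1.744272 → p ← -2.487124 + 0.12·(-1.744272) = -2.696437
t=0.240000, p=-2.696437: f=-1.856081 → p ← -2.696437 + 0.12·(-1.856081) = -2.919166
p(0.36) ≈ -2.9192

-2.9192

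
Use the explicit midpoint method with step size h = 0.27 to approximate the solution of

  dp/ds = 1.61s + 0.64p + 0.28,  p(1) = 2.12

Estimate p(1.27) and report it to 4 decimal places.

Midpoint: k1 = f(s_n, p_n); k2 = f(s_n + h/2, p_n + (h/2)·k1); p_{n+1} = p_n + h·k2.
s=1.000000, p=2.120000:
  k1 = f(1.000000, 2.120000) = 3.246800
  k2 = f(1.135000, 2.558318) = 3.744674
  p ← 2.120000 + 0.27·3.744674 = 3.131062
p(1.27) ≈ 3.1311

3.1311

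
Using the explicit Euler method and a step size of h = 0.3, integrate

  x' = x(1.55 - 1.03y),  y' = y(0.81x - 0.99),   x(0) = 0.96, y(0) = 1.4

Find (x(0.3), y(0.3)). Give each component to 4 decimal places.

Euler on (x,y): x_{n+1} = x_n + h·x', y_{n+1} = y_n + h·y'.
0.000000: (0.960000, 1.400000); f=(0.103680, -0.297360) → (0.991104, 1.310792)
(x(0.3), y(0.3)) ≈ (0.9911, 1.3108)

0.9911, 1.3108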